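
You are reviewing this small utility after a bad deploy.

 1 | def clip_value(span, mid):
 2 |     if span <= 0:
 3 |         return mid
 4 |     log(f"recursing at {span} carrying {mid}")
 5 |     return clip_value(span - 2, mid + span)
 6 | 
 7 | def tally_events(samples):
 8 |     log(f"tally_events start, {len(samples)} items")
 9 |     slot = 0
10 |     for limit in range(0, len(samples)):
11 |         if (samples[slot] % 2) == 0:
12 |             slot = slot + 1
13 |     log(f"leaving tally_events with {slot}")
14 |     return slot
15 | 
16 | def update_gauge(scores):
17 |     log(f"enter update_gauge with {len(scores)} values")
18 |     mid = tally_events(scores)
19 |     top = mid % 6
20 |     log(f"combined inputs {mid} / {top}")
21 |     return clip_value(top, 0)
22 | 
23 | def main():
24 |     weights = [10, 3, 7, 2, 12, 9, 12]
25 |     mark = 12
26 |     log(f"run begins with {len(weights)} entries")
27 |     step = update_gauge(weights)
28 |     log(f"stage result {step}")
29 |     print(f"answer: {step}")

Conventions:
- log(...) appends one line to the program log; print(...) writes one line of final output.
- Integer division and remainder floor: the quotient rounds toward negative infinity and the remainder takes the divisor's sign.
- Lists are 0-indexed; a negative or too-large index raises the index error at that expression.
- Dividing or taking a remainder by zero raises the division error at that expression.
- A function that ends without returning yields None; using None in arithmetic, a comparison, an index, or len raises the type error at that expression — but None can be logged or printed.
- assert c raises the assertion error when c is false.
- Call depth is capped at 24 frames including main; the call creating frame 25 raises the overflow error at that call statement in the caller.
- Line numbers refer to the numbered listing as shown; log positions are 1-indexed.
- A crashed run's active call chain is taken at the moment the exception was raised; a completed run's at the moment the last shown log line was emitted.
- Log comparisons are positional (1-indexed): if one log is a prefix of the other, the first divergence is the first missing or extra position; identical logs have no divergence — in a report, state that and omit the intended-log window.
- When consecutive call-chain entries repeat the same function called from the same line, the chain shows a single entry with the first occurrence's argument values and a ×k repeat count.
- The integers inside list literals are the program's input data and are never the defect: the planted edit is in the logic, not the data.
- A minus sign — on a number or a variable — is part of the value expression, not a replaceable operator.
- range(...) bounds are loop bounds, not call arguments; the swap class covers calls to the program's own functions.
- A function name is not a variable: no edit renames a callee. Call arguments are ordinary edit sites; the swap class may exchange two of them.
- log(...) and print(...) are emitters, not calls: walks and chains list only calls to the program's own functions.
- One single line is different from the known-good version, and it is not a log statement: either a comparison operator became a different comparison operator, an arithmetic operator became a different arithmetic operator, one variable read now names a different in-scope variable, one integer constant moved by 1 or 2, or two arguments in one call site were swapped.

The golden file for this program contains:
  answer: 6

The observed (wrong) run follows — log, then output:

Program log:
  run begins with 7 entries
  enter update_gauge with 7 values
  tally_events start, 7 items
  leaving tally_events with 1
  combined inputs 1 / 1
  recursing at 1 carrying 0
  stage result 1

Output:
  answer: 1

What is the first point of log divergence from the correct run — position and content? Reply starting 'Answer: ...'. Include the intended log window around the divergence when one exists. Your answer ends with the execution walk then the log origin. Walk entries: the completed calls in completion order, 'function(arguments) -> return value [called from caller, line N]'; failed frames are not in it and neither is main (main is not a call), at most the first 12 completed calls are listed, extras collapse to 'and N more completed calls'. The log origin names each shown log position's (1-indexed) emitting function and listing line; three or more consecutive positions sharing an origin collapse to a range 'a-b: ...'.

Answer: position 4 — the shown line 'leaving tally_events with 1' should read 'leaving tally_events with 4'.
Intended log window:
  2: enter update_gauge with 7 values
  3: tally_events start, 7 items
  4: leaving tally_events with 4
  5: combined inputs 4 / 4
Execution walk:
  tally_events([10, 3, 7, 2, 12, 9, 12]) -> 1  [called from update_gauge, line 18]
  clip_value(-1, 1) -> 1  [called from clip_value, line 5]
  clip_value(1, 0) -> 1  [called from update_gauge, line 21]
  update_gauge([10, 3, 7, 2, 12, 9, 12]) -> 1  [called from main, line 27]
Log origin:
  1: emitted by main (line 26)
  2: emitted by update_gauge (line 17)
  3: emitted by tally_events (line 8)
  4: emitted by tally_events (line 13)
  5: emitted by update_gauge (line 20)
  6: emitted by clip_value (line 4)
  7: emitted by main (line 28)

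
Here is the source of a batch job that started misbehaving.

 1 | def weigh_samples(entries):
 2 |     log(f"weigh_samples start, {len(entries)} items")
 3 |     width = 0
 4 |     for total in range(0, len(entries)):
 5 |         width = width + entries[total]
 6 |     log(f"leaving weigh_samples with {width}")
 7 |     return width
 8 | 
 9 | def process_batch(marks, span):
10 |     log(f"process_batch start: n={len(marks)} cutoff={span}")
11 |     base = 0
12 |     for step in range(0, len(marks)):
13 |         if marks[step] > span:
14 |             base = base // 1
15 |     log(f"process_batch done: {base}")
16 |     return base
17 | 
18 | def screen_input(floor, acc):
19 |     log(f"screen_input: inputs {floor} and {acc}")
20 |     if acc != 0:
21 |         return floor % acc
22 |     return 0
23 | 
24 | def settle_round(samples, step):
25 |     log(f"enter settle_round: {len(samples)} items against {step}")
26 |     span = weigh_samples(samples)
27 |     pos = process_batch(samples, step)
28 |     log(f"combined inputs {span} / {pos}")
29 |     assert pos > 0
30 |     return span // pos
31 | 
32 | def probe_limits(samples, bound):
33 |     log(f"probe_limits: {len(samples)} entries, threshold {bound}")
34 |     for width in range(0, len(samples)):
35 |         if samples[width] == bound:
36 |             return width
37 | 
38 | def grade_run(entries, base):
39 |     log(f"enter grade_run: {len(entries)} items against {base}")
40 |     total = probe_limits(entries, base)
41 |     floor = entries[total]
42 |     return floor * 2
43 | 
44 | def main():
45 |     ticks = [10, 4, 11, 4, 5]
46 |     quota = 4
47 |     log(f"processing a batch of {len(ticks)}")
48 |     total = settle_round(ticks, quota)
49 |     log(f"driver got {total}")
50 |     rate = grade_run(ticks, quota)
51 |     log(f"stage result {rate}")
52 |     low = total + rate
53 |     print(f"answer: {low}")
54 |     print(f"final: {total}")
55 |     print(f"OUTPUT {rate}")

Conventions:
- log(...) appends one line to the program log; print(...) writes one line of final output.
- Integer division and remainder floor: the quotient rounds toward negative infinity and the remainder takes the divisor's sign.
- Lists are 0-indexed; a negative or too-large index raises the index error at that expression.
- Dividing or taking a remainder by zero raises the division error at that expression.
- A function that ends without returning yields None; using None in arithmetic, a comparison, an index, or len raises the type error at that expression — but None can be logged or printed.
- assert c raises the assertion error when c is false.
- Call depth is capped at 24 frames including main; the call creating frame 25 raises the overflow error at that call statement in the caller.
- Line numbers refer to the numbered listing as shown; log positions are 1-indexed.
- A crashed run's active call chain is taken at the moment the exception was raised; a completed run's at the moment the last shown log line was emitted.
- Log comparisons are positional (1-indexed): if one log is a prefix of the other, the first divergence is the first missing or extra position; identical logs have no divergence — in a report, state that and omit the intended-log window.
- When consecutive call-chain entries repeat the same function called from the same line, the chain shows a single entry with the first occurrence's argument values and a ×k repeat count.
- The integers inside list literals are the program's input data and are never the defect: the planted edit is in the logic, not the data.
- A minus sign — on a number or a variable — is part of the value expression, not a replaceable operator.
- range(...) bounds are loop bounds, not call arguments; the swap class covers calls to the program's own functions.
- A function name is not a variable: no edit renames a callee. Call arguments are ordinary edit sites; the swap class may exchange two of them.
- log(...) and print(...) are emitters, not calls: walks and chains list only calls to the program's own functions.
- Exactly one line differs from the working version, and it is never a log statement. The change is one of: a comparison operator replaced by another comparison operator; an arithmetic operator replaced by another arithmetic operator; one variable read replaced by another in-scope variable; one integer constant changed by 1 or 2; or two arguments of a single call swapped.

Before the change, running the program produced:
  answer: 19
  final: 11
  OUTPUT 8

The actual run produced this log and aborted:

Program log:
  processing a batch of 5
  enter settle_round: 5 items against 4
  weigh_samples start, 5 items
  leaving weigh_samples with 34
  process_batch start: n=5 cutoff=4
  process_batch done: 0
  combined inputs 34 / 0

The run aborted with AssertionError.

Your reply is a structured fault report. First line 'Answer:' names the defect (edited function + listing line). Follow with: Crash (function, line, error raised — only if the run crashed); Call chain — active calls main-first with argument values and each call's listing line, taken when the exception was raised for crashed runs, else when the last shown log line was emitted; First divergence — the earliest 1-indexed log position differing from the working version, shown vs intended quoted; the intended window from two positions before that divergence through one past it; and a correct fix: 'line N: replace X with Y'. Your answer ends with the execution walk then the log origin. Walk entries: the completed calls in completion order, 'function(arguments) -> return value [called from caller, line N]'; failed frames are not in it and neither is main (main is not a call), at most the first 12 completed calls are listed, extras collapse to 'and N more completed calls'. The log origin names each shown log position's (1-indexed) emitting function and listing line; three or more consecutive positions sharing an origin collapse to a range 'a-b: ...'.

Answer: the defect is in process_batch at line 14.
Core observation: Position 6 is the first bad log line: 'process_batch done: 0' should read 'process_batch done: 3'.
Crash: settle_round, line 29, AssertionError.
Call chain: main -> settle_round([10, 4, 11, 4, 5], 4) (called at line 48).
First divergence: position 6 — shown 'process_batch done: 0', intended 'process_batch done: 3'.
Intended log window:
  4: leaving weigh_samples with 34
  5: process_batch start: n=5 cutoff=4
  6: process_batch done: 3
  7: combined inputs 34 / 3
Execution walk:
  weigh_samples([10, 4, 11, 4, 5]) -> 34  [called from settle_round, line 26]
  process_batch([10, 4, 11, 4, 5], 4) -> 0  [called from settle_round, line 27]
Log origin:
  1: from main, line 47
  2: from settle_round, line 25
  3: from weigh_samples, line 2
  4: from weigh_samples, line 6
  5: from process_batch, line 10
  6: from process_batch, line 15
  7: from settle_round, line 28
A correct fix: line 14: replace `//` with `+`.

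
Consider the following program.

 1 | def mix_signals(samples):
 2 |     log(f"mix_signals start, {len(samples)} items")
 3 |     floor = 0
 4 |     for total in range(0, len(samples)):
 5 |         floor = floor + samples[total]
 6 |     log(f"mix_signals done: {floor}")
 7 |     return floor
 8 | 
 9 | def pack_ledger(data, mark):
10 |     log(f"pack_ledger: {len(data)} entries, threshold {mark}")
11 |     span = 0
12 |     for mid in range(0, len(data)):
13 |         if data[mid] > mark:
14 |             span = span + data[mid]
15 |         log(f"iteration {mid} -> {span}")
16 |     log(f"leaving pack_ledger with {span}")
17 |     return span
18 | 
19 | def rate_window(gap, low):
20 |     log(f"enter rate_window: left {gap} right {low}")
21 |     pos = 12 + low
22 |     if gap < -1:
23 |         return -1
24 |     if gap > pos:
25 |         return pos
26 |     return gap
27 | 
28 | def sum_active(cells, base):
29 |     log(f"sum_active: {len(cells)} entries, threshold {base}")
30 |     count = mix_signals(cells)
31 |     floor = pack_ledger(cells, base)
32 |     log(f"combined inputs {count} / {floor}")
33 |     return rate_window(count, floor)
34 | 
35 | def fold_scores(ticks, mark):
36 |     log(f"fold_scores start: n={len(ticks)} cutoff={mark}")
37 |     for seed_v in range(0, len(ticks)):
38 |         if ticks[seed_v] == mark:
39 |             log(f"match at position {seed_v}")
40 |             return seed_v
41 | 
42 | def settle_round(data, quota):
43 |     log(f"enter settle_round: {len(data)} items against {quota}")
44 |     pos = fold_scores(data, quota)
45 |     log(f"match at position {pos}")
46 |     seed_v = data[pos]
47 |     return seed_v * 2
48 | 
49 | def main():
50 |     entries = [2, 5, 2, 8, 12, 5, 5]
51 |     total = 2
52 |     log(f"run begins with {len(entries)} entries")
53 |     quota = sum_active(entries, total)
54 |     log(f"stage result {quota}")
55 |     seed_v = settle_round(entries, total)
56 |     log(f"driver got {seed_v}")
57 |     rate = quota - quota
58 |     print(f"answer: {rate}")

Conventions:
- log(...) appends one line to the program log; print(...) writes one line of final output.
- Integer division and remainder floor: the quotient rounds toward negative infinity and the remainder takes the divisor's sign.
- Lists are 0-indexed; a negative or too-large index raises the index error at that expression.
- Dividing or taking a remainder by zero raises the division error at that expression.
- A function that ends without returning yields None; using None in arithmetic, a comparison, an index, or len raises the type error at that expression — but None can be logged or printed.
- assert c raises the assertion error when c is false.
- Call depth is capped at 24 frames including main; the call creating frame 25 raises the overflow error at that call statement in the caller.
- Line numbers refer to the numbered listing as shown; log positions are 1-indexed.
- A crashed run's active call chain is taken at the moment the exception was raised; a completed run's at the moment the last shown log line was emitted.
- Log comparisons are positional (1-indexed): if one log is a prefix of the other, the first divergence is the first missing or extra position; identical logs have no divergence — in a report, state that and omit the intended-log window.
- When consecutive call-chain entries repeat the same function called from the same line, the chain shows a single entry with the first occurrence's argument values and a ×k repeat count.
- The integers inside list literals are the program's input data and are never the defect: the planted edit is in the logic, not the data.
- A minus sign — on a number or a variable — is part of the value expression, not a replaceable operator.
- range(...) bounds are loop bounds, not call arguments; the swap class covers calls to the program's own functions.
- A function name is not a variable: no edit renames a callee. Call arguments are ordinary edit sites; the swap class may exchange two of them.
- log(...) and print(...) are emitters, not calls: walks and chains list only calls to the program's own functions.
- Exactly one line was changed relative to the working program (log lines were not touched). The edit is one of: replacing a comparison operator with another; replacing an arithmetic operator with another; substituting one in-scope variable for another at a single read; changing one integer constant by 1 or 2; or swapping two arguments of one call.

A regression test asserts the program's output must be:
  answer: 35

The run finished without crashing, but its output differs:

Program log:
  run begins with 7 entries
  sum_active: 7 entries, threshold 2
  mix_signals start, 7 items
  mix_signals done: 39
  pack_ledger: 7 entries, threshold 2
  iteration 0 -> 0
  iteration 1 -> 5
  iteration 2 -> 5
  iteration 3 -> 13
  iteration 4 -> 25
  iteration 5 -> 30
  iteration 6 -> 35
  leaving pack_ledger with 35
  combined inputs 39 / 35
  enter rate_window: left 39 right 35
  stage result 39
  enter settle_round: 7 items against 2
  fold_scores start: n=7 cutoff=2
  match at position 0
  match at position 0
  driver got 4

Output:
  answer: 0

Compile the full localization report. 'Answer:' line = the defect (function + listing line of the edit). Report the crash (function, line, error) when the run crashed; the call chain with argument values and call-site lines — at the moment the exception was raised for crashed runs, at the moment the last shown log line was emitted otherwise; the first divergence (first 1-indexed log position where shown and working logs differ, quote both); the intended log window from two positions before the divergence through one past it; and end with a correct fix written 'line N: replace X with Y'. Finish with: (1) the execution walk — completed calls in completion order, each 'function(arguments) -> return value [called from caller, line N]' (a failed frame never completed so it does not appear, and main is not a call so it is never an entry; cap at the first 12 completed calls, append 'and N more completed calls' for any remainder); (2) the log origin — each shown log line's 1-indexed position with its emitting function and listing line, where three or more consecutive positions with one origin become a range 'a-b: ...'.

Answer: the defect is in main at line 57.
The tell: Nothing in the log betrays the bug — only the output does.
Call chain: main.
First divergence: none — the logs agree in full.
Execution walk:
  mix_signals([2, 5, 2, 8, 12, 5, 5]) -> 39  [called from sum_active, line 30]
  pack_ledger([2, 5, 2, 8, 12, 5, 5], 2) -> 35  [called from sum_active, line 31]
  rate_window(39, 35) -> 39  [called from sum_active, line 33]
  sum_active([2, 5, 2, 8, 12, 5, 5], 2) -> 39  [called from main, line 53]
  fold_scores([2, 5, 2, 8, 12, 5, 5], 2) -> 0  [called from settle_round, line 44]
  settle_round([2, 5, 2, 8, 12, 5, 5], 2) -> 4  [called from main, line 55]
Log origins:
  1: from main, line 52
  2: from sum_active, line 29
  3: from mix_signals, line 2
  4: from mix_signals, line 6
  5: from pack_ledger, line 10
  6-12: from pack_ledger, line 15
  13: from pack_ledger, line 16
  14: from sum_active, line 32
  15: from rate_window, line 20
  16: from main, line 54
  17: from settle_round, line 43
  18: from fold_scores, line 36
  19: from fold_scores, line 39
  20: from settle_round, line 45
  21: from main, line 56
A correct fix: line 57: replace `quota - quota` with `quota - seed_v`.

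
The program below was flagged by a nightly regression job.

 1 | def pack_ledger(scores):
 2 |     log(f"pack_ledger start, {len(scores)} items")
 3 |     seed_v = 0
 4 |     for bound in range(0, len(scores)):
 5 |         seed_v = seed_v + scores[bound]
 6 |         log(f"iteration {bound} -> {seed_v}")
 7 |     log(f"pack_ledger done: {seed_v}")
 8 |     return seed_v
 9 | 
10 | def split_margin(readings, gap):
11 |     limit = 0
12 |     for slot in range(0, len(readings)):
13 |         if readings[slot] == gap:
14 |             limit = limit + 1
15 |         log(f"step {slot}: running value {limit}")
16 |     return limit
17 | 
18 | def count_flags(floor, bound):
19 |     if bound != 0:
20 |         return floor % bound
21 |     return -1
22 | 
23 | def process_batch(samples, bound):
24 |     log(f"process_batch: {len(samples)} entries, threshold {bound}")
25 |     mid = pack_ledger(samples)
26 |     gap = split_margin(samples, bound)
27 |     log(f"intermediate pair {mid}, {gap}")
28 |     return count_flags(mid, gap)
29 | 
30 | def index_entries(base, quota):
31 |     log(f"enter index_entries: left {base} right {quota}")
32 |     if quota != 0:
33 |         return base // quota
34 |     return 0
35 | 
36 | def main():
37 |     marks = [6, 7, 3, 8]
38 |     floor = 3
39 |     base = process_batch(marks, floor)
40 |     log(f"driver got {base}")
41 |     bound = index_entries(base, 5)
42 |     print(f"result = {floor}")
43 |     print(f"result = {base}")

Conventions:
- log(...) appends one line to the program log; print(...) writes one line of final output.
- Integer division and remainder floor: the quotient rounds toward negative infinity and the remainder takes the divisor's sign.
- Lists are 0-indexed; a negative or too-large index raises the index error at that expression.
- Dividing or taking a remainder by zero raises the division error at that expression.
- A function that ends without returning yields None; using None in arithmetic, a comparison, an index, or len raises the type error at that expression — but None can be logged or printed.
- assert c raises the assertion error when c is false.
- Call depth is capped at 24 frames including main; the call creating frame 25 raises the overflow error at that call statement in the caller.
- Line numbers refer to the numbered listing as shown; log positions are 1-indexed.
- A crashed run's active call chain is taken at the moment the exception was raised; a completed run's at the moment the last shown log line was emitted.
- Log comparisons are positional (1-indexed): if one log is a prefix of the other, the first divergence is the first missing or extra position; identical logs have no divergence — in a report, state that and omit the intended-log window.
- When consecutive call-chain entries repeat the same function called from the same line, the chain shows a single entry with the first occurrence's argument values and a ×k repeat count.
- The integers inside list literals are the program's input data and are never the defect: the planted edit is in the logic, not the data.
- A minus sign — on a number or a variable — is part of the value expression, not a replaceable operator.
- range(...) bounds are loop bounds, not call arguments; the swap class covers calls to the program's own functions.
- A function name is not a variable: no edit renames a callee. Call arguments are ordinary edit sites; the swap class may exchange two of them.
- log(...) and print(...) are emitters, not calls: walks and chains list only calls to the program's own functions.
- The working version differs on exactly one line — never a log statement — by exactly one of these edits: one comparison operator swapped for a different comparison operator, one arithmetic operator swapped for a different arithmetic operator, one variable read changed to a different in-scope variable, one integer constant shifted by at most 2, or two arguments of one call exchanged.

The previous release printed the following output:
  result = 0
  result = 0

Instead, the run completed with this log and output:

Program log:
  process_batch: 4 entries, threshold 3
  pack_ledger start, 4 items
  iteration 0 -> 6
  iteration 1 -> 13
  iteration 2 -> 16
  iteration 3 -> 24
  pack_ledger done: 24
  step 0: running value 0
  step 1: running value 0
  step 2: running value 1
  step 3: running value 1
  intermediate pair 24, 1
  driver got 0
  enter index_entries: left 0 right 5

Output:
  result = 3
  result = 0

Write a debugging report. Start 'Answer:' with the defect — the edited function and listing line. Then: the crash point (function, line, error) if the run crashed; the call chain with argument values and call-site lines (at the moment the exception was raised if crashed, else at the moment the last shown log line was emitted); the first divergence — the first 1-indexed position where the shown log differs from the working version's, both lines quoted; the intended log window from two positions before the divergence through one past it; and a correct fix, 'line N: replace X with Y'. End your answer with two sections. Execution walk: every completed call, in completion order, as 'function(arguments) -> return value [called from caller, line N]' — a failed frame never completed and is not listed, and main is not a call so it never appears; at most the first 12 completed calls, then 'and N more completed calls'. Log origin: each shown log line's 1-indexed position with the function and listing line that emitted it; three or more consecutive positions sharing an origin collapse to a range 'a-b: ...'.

Answer: the defect is in main at line 42.
Key fact: The logs agree in full; only the final output differs.
Call chain: main -> index_entries(0, 5) (called at line 41).
First divergence: none; the two logs match at every position.
Execution walk:
  pack_ledger([6, 7, 3, 8]) -> 24  [called from process_batch, line 25]
  split_margin([6, 7, 3, 8], 3) -> 1  [called from process_batch, line 26]
  count_flags(24, 1) -> 0  [called from process_batch, line 28]
  process_batch([6, 7, 3, 8], 3) -> 0  [called from main, line 39]
  index_entries(0, 5) -> 0  [called from main, line 41]
Origin of each log line:
  1: logged in process_batch at line 24
  2: logged in pack_ledger at line 2
  3-6: logged in pack_ledger at line 6
  7: logged in pack_ledger at line 7
  8-11: logged in split_margin at line 15
  12: logged in process_batch at line 27
  13: logged in main at line 40
  14: logged in index_entries at line 31
A correct fix: line 42: replace `floor` with `bound`.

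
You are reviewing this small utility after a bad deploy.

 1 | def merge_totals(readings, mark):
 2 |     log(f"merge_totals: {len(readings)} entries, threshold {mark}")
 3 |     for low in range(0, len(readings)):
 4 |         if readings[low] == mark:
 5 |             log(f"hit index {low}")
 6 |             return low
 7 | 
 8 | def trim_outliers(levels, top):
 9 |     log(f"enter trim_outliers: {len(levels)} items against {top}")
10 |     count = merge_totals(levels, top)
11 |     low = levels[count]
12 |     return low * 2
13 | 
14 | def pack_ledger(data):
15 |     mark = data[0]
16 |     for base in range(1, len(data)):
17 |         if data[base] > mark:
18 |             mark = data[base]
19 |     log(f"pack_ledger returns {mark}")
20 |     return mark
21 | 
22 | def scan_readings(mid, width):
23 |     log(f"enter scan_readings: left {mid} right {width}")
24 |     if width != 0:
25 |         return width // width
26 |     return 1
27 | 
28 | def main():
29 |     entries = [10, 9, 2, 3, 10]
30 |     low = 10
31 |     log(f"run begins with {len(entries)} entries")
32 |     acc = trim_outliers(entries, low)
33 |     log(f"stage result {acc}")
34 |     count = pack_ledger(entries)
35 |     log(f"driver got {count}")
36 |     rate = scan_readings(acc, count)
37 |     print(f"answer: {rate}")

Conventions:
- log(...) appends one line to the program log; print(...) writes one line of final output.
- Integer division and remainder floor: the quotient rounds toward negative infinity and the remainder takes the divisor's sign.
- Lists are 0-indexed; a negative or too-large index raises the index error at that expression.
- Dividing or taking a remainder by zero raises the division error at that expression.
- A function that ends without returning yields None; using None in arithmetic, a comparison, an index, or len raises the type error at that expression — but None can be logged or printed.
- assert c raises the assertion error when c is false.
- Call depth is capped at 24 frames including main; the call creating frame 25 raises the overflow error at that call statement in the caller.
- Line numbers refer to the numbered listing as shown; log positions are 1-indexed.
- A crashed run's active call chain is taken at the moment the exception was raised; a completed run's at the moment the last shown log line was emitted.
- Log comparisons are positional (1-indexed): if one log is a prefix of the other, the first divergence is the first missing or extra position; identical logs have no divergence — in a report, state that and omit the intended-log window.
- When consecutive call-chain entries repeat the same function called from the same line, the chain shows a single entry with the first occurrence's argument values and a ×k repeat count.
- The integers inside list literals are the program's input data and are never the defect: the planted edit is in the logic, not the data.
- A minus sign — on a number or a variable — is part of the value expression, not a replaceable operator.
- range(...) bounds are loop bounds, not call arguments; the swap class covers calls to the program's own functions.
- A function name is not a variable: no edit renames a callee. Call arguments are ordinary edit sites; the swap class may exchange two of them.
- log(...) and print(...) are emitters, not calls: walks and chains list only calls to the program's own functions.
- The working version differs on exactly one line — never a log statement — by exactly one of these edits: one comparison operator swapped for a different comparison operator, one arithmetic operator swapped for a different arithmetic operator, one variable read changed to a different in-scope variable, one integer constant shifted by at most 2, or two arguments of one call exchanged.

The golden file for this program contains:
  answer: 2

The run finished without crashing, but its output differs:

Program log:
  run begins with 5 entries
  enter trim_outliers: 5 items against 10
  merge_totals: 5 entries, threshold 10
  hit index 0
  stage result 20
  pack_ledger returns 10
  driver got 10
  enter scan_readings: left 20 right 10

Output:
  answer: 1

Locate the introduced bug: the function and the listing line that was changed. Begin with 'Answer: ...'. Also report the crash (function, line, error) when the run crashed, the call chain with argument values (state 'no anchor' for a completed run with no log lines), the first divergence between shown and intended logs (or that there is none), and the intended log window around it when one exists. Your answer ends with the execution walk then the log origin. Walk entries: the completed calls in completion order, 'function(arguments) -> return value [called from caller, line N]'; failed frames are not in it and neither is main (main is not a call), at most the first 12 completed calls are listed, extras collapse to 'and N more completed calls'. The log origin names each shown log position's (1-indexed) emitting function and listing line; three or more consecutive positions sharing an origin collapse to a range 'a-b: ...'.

Answer: the defect is in scan_readings at line 25.
Core observation: Nothing in the log betrays the bug — only the output does.
Call chain: main -> scan_readings(20, 10) (called at line 36).
First divergence: none — the logs agree in full.
Execution walk:
  merge_totals([10, 9, 2, 3, 10], 10) -> 0  [called from trim_outliers, line 10]
  trim_outliers([10, 9, 2, 3, 10], 10) -> 20  [called from main, line 32]
  pack_ledger([10, 9, 2, 3, 10]) -> 10  [called from main, line 34]
  scan_readings(20, 10) -> 1  [called from main, line 36]
Log line origins:
  1: from main, line 31
  2: from trim_outliers, line 9
  3: from merge_totals, line 2
  4: from merge_totals, line 5
  5: from main, line 33
  6: from pack_ledger, line 19
  7: from main, line 35
  8: from scan_readings, line 23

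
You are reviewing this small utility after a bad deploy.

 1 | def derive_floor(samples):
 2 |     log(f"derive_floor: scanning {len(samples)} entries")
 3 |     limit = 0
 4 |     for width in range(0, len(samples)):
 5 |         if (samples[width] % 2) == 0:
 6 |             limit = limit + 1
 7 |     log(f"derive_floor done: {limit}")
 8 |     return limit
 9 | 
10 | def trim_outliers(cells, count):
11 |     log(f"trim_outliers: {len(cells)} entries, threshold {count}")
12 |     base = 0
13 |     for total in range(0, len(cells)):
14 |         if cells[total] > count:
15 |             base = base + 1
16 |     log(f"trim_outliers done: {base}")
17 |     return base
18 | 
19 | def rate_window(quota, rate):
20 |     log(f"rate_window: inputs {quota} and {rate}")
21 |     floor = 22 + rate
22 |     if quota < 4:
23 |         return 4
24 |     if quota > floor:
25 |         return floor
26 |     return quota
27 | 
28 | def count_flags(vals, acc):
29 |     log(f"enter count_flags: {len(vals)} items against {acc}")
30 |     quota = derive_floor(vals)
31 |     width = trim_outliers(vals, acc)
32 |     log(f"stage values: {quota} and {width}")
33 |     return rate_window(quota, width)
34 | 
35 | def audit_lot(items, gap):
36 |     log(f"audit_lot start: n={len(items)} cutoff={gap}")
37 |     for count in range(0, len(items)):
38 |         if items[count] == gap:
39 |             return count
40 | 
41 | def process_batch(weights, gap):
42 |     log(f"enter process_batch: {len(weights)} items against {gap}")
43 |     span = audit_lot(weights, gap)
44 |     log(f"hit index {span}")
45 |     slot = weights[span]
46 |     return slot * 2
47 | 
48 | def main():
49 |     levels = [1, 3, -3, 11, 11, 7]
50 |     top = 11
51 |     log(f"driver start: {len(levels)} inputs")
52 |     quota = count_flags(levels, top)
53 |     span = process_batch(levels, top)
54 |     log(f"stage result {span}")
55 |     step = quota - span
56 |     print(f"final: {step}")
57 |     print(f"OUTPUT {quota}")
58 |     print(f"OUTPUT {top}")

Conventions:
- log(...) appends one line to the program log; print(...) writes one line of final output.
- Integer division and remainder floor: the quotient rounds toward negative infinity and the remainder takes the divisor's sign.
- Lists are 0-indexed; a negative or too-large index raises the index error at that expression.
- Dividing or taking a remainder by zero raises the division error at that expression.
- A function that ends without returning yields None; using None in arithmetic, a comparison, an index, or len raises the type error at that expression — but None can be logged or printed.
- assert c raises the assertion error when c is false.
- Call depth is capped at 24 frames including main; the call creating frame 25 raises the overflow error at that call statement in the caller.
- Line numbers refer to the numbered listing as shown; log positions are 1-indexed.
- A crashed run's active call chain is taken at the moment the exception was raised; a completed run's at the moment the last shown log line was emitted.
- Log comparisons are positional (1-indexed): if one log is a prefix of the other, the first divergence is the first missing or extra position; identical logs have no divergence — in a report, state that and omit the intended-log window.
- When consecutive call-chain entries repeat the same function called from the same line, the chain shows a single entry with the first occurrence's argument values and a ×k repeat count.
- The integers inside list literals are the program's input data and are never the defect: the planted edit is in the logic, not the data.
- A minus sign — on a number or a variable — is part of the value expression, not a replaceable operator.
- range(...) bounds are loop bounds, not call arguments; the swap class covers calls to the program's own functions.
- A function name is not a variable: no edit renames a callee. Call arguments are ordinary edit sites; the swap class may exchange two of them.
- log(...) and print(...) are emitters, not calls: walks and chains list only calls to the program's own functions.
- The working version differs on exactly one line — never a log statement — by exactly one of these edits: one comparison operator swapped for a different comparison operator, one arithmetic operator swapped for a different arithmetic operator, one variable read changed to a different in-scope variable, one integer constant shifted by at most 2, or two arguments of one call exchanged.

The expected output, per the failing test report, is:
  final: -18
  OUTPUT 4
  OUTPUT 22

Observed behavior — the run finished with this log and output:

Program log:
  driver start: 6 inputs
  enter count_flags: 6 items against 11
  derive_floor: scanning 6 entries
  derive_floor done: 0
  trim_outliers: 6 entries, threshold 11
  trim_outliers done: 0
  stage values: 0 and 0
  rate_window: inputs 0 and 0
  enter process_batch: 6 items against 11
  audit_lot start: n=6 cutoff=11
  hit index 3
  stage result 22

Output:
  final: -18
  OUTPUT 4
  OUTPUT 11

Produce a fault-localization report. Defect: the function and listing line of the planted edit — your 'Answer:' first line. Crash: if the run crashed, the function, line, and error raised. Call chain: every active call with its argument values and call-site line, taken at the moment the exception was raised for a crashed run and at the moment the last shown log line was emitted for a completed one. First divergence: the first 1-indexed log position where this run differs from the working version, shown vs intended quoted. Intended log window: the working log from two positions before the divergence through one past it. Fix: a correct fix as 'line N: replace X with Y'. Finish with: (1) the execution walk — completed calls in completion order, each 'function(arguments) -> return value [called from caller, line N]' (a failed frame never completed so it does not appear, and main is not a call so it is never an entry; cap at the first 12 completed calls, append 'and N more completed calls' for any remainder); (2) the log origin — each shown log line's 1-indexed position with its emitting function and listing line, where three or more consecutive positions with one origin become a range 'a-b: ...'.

Answer: the defect is in main at line 58.
Key fact: No log line changed; the fault shows up purely in the output.
Call chain: main.
First divergence: none (the log streams are identical).
Execution walk:
  derive_floor([1, 3, -3, 11, 11, 7]) -> 0  [called from count_flags, line 30]
  trim_outliers([1, 3, -3, 11, 11, 7], 11) -> 0  [called from count_flags, line 31]
  rate_window(0, 0) -> 4  [called from count_flags, line 33]
  count_flags([1, 3, -3, 11, 11, 7], 11) -> 4  [called from main, line 52]
  audit_lot([1, 3, -3, 11, 11, 7], 11) -> 3  [called from process_batch, line 43]
  process_batch([1, 3, -3, 11, 11, 7], 11) -> 22  [called from main, line 53]
Origin of each log line:
  1 — main, line 51
  2 — count_flags, line 29
  3 — derive_floor, line 2
  4 — derive_floor, line 7
  5 — trim_outliers, line 11
  6 — trim_outliers, line 16
  7 — count_flags, line 32
  8 — rate_window, line 20
  9 — process_batch, line 42
  10 — audit_lot, line 36
  11 — process_batch, line 44
  12 — main, line 54
A correct fix: line 58: replace `top` with `span`.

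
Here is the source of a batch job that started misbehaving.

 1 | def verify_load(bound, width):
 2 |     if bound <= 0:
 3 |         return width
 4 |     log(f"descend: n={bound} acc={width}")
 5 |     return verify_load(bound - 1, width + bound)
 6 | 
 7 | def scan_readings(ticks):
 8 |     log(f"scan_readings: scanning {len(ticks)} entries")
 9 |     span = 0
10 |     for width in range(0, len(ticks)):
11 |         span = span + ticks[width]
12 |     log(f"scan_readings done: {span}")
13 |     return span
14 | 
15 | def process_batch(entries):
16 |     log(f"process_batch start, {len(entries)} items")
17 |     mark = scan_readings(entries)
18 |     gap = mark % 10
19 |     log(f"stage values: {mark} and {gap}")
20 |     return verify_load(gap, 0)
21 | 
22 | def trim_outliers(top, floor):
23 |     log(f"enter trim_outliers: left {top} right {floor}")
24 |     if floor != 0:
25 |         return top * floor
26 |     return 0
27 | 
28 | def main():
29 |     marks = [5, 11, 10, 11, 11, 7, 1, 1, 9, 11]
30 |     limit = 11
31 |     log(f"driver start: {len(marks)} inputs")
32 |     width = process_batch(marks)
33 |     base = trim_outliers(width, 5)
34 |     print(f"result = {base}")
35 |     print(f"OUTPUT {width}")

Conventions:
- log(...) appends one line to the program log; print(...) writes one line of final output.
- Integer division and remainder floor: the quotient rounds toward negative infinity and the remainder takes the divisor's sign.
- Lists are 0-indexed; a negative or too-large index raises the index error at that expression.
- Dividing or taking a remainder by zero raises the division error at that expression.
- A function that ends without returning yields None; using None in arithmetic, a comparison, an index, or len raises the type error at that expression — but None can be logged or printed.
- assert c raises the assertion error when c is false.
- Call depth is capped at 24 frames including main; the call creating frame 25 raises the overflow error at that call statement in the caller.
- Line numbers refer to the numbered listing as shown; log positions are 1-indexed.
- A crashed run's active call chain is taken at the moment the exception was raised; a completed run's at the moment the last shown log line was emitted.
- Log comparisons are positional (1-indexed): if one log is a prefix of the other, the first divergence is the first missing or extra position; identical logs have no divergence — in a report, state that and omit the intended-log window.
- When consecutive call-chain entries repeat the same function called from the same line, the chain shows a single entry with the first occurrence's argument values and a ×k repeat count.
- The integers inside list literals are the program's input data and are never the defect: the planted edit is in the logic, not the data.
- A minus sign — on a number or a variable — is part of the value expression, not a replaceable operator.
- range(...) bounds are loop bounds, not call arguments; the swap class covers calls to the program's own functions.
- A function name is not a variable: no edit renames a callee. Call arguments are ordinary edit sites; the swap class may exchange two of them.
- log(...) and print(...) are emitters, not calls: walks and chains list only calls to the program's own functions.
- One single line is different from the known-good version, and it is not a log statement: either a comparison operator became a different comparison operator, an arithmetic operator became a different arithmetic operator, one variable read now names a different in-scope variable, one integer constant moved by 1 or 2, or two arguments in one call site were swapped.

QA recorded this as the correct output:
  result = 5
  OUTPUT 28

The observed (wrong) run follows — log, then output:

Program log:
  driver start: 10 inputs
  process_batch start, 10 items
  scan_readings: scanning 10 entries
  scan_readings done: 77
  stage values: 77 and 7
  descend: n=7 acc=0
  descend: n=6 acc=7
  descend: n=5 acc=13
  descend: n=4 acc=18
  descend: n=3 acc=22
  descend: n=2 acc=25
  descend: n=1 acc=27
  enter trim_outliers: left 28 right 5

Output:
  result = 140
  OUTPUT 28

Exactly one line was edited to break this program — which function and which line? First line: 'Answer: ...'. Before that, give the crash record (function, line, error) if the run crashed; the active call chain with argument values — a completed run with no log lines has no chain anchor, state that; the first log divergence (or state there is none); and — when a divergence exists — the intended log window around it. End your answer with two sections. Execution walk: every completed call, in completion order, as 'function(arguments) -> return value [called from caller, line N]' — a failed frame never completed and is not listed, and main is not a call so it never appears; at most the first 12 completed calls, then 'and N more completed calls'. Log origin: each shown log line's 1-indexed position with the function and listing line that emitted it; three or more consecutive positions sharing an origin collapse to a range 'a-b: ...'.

Answer: the defect is in trim_outliers at line 25.
Key observation: No log line changed; the fault shows up purely in the output.
Call chain: main -> trim_outliers(28, 5) (called at line 33).
First divergence: none — the logs agree in full.
Execution walk:
  scan_readings([5, 11, 10, 11, 11, 7, 1, 1, 9, 11]) -> 77  [called from process_batch, line 17]
  verify_load(0, 28) -> 28  [called from verify_load, line 5]
  verify_load(1, 27) -> 28  [called from verify_load, line 5]
  verify_load(2, 25) -> 28  [called from verify_load, line 5]
  verify_load(3, 22) -> 28  [called from verify_load, line 5]
  verify_load(4, 18) -> 28  [called from verify_load, line 5]
  verify_load(5, 13) -> 28  [called from verify_load, line 5]
  verify_load(6, 7) -> 28  [called from verify_load, line 5]
  verify_load(7, 0) -> 28  [called from process_batch, line 20]
  process_batch([5, 11, 10, 11, 11, 7, 1, 1, 9, 11]) -> 28  [called from main, line 32]
  trim_outliers(28, 5) -> 140  [called from main, line 33]
Log line origins:
  1: logged in main at line 31
  2: logged in process_batch at line 16
  3: logged in scan_readings at line 8
  4: logged in scan_readings at line 12
  5: logged in process_batch at line 19
  6-12: logged in verify_load at line 4
  13: logged in trim_outliers at line 23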